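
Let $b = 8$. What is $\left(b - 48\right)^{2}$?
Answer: $1600$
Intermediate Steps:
$\left(b - 48\right)^{2} = \left(8 - 48\right)^{2} = \left(-40\right)^{2} = 1600$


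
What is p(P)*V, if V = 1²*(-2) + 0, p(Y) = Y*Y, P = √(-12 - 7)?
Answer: 38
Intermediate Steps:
P = I*√19 (P = √(-19) = I*√19 ≈ 4.3589*I)
p(Y) = Y²
V = -2 (V = 1*(-2) + 0 = -2 + 0 = -2)
p(P)*V = (I*√19)²*(-2) = -19*(-2) = 38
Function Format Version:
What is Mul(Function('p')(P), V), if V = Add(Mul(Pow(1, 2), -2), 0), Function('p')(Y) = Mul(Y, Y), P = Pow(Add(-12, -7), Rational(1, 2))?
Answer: 38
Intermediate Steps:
P = Mul(I, Pow(19, Rational(1, 2))) (P = Pow(-19, Rational(1, 2)) = Mul(I, Pow(19, Rational(1, 2))) ≈ Mul(4.3589, I))
Function('p')(Y) = Pow(Y, 2)
V = -2 (V = Add(Mul(1, -2), 0) = Add(-2, 0) = -2)
Mul(Function('p')(P), V) = Mul(Pow(Mul(I, Pow(19, Rational(1, 2))), 2), -2) = Mul(-19, -2) = 38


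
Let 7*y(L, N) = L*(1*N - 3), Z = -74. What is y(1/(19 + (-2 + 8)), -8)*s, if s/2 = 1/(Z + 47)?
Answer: 22/4725 ≈ 0.0046561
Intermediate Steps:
s = -2/27 (s = 2/(-74 + 47) = 2/(-27) = 2*(-1/27) = -2/27 ≈ -0.074074)
y(L, N) = L*(-3 + N)/7 (y(L, N) = (L*(1*N - 3))/7 = (L*(N - 3))/7 = (L*(-3 + N))/7 = L*(-3 + N)/7)
y(1/(19 + (-2 + 8)), -8)*s = ((-3 - 8)/(7*(19 + (-2 + 8))))*(-2/27) = ((1/7)*(-11)/(19 + 6))*(-2/27) = ((1/7)*(-11)/25)*(-2/27) = ((1/7)*(1/25)*(-11))*(-2/27) = -11/175*(-2/27) = 22/4725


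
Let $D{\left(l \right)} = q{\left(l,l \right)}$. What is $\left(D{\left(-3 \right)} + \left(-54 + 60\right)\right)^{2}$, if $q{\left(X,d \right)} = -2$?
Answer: $16$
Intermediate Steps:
$D{\left(l \right)} = -2$
$\left(D{\left(-3 \right)} + \left(-54 + 60\right)\right)^{2} = \left(-2 + \left(-54 + 60\right)\right)^{2} = \left(-2 + 6\right)^{2} = 4^{2} = 16$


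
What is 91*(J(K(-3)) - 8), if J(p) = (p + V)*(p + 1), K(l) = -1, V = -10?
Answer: -728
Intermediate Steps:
J(p) = (1 + p)*(-10 + p) (J(p) = (p - 10)*(p + 1) = (-10 + p)*(1 + p) = (1 + p)*(-10 + p))
91*(J(K(-3)) - 8) = 91*((-10 + (-1)² - 9*(-1)) - 8) = 91*((-10 + 1 + 9) - 8) = 91*(0 - 8) = 91*(-8) = -728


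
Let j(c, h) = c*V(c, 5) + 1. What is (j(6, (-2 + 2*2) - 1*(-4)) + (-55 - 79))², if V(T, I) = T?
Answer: 9409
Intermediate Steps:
j(c, h) = 1 + c² (j(c, h) = c*c + 1 = c² + 1 = 1 + c²)
(j(6, (-2 + 2*2) - 1*(-4)) + (-55 - 79))² = ((1 + 6²) + (-55 - 79))² = ((1 + 36) - 134)² = (37 - 134)² = (-97)² = 9409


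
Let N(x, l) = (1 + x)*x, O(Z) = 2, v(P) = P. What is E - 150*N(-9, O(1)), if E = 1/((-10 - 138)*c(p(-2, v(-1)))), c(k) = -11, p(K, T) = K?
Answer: -17582399/1628 ≈ -10800.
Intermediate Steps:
N(x, l) = x*(1 + x)
E = 1/1628 (E = 1/(-10 - 138*(-11)) = -1/11/(-148) = -1/148*(-1/11) = 1/1628 ≈ 0.00061425)
E - 150*N(-9, O(1)) = 1/1628 - (-1350)*(1 - 9) = 1/1628 - (-1350)*(-8) = 1/1628 - 150*72 = 1/1628 - 10800 = -17582399/1628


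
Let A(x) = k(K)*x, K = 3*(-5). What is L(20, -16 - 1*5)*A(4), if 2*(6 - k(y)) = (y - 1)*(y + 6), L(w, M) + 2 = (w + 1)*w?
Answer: -110352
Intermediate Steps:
K = -15
L(w, M) = -2 + w*(1 + w) (L(w, M) = -2 + (w + 1)*w = -2 + (1 + w)*w = -2 + w*(1 + w))
k(y) = 6 - (-1 + y)*(6 + y)/2 (k(y) = 6 - (y - 1)*(y + 6)/2 = 6 - (-1 + y)*(6 + y)/2)
A(x) = -66*x (A(x) = (9 - 5/2*(-15) - ½*(-15)²)*x = (9 + 75/2 - ½*225)*x = (9 + 75/2 - 225/2)*x = -66*x)
L(20, -16 - 1*5)*A(4) = (-2 + 20 + 20²)*(-66*4) = (-2 + 20 + 400)*(-264) = 418*(-264) = -110352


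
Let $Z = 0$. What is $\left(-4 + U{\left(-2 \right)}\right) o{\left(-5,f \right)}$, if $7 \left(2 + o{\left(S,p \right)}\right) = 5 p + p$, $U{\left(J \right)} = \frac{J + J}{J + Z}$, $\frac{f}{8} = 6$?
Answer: $- \frac{548}{7} \approx -78.286$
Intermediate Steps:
$f = 48$ ($f = 8 \cdot 6 = 48$)
$U{\left(J \right)} = 2$ ($U{\left(J \right)} = \frac{J + J}{J + 0} = \frac{2 J}{J} = 2$)
$o{\left(S,p \right)} = -2 + \frac{6 p}{7}$ ($o{\left(S,p \right)} = -2 + \frac{5 p + p}{7} = -2 + \frac{6 p}{7}$)
$\left(-4 + U{\left(-2 \right)}\right) o{\left(-5,f \right)} = \left(-4 + 2\right) \left(-2 + \frac{6}{7} \cdot 48\right) = - 2 \left(-2 + \frac{288}{7}\right) = \left(-2\right) \frac{274}{7} = - \frac{548}{7}$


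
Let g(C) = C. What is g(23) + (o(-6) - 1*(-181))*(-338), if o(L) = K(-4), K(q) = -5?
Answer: -59465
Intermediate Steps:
o(L) = -5
g(23) + (o(-6) - 1*(-181))*(-338) = 23 + (-5 - 1*(-181))*(-338) = 23 + (-5 + 181)*(-338) = 23 + 176*(-338) = 23 - 59488 = -59465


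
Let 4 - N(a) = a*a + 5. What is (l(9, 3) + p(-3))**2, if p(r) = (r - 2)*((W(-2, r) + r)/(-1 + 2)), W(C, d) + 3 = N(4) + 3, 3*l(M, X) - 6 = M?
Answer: 11025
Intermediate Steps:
N(a) = -1 - a**2 (N(a) = 4 - (a*a + 5) = 4 - (a**2 + 5) = 4 - (5 + a**2) = 4 + (-5 - a**2) = -1 - a**2)
l(M, X) = 2 + M/3
W(C, d) = -17 (W(C, d) = -3 + ((-1 - 1*4**2) + 3) = -3 + ((-1 - 1*16) + 3) = -3 + ((-1 - 16) + 3) = -3 + (-17 + 3) = -3 - 14 = -17)
p(r) = (-17 + r)*(-2 + r) (p(r) = (r - 2)*((-17 + r)/(-1 + 2)) = (-2 + r)*((-17 + r)/1) = (-2 + r)*((-17 + r)*1) = (-2 + r)*(-17 + r) = (-17 + r)*(-2 + r))
(l(9, 3) + p(-3))**2 = ((2 + (1/3)*9) + (34 + (-3)**2 - 19*(-3)))**2 = ((2 + 3) + (34 + 9 + 57))**2 = (5 + 100)**2 = 105**2 = 11025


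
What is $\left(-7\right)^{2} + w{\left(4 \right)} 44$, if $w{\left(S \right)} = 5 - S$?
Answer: $93$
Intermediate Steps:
$\left(-7\right)^{2} + w{\left(4 \right)} 44 = \left(-7\right)^{2} + \left(5 - 4\right) 44 = 49 + \left(5 - 4\right) 44 = 49 + 1 \cdot 44 = 49 + 44 = 93$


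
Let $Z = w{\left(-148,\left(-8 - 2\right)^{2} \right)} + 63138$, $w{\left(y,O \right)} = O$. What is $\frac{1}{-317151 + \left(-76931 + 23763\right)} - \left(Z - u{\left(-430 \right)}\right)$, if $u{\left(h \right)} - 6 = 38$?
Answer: $- \frac{23401938887}{370319} \approx -63194.0$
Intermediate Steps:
$u{\left(h \right)} = 44$ ($u{\left(h \right)} = 6 + 38 = 44$)
$Z = 63238$ ($Z = \left(-8 - 2\right)^{2} + 63138 = \left(-10\right)^{2} + 63138 = 100 + 63138 = 63238$)
$\frac{1}{-317151 + \left(-76931 + 23763\right)} - \left(Z - u{\left(-430 \right)}\right) = \frac{1}{-317151 + \left(-76931 + 23763\right)} + \left(44 - 63238\right) = \frac{1}{-317151 - 53168} + \left(44 - 63238\right) = \frac{1}{-370319} - 63194 = - \frac{1}{370319} - 63194 = - \frac{23401938887}{370319}$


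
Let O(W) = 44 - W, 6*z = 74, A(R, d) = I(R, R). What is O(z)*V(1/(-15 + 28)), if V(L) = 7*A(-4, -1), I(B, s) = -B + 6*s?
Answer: -13300/3 ≈ -4433.3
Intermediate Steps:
A(R, d) = 5*R (A(R, d) = -R + 6*R = 5*R)
V(L) = -140 (V(L) = 7*(5*(-4)) = 7*(-20) = -140)
z = 37/3 (z = (⅙)*74 = 37/3 ≈ 12.333)
O(z)*V(1/(-15 + 28)) = (44 - 1*37/3)*(-140) = (44 - 37/3)*(-140) = (95/3)*(-140) = -13300/3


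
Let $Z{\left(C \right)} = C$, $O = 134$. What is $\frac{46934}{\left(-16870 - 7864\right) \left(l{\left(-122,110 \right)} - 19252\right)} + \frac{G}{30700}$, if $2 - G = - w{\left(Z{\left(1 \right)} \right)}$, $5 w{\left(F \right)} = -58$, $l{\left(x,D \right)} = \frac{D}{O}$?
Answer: $- \frac{131079192541}{612131722450125} \approx -0.00021414$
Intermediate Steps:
$l{\left(x,D \right)} = \frac{D}{134}$
$w{\left(F \right)} = - \frac{58}{5}$ ($w{\left(F \right)} = \frac{1}{5} \left(-58\right) = - \frac{58}{5}$)
$G = - \frac{48}{5}$ ($G = 2 - \left(-1\right) \left(- \frac{58}{5}\right) = 2 - \frac{58}{5} = - \frac{48}{5} \approx -9.6$)
$\frac{46934}{\left(-16870 - 7864\right) \left(l{\left(-122,110 \right)} - 19252\right)} + \frac{G}{30700} = \frac{46934}{\left(-16870 - 7864\right) \left(\frac{1}{134} \cdot 110 - 19252\right)} - \frac{48}{5 \cdot 30700} = \frac{46934}{\left(-24734\right) \left(\frac{55}{67} - 19252\right)} - \frac{12}{38375} = \frac{46934}{\left(-24734\right) \left(- \frac{1289829}{67}\right)} - \frac{12}{38375} = \frac{46934}{\frac{31902630486}{67}} - \frac{12}{38375} = 46934 \cdot \frac{67}{31902630486} - \frac{12}{38375} = \frac{1572289}{15951315243} - \frac{12}{38375} = - \frac{131079192541}{612131722450125}$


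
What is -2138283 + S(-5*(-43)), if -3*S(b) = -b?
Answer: -6414634/3 ≈ -2.1382e+6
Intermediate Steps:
S(b) = b/3 (S(b) = -(-1)*b/3 = b/3)
-2138283 + S(-5*(-43)) = -2138283 + (-5*(-43))/3 = -2138283 + (⅓)*215 = -2138283 + 215/3 = -6414634/3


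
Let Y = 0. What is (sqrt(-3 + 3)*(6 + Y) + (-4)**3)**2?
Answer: 4096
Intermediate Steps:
(sqrt(-3 + 3)*(6 + Y) + (-4)**3)**2 = (sqrt(-3 + 3)*(6 + 0) + (-4)**3)**2 = (sqrt(0)*6 - 64)**2 = (0*6 - 64)**2 = (0 - 64)**2 = (-64)**2 = 4096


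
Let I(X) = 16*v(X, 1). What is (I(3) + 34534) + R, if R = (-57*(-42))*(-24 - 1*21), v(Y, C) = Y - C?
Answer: -73164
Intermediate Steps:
R = -107730 (R = 2394*(-24 - 21) = 2394*(-45) = -107730)
I(X) = -16 + 16*X (I(X) = 16*(X - 1*1) = 16*(X - 1) = 16*(-1 + X) = -16 + 16*X)
(I(3) + 34534) + R = ((-16 + 16*3) + 34534) - 107730 = ((-16 + 48) + 34534) - 107730 = (32 + 34534) - 107730 = 34566 - 107730 = -73164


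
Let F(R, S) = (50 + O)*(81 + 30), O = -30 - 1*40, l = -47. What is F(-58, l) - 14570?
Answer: -16790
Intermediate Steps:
O = -70 (O = -30 - 40 = -70)
F(R, S) = -2220 (F(R, S) = (50 - 70)*(81 + 30) = -20*111 = -2220)
F(-58, l) - 14570 = -2220 - 14570 = -16790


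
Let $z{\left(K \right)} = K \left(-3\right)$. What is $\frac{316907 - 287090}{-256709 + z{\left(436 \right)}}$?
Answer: $- \frac{29817}{258017} \approx -0.11556$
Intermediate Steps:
$z{\left(K \right)} = - 3 K$
$\frac{316907 - 287090}{-256709 + z{\left(436 \right)}} = \frac{316907 - 287090}{-256709 - 1308} = \frac{29817}{-256709 - 1308} = \frac{29817}{-258017} = 29817 \left(- \frac{1}{258017}\right) = - \frac{29817}{258017}$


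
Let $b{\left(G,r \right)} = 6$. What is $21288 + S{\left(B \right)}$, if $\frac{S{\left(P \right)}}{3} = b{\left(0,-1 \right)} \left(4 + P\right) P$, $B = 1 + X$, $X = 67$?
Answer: $109416$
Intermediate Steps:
$B = 68$ ($B = 1 + 67 = 68$)
$S{\left(P \right)} = 18 P \left(4 + P\right)$ ($S{\left(P \right)} = 3 \cdot 6 \left(4 + P\right) P = 3 \cdot 6 P \left(4 + P\right) = 18 P \left(4 + P\right)$)
$21288 + S{\left(B \right)} = 21288 + 18 \cdot 68 \left(4 + 68\right) = 21288 + 18 \cdot 68 \cdot 72 = 21288 + 88128 = 109416$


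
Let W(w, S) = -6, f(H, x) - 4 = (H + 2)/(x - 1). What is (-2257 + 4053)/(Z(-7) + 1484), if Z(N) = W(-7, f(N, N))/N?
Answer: 6286/5197 ≈ 1.2095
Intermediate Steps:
f(H, x) = 4 + (2 + H)/(-1 + x) (f(H, x) = 4 + (H + 2)/(x - 1) = 4 + (2 + H)/(-1 + x))
Z(N) = -6/N
(-2257 + 4053)/(Z(-7) + 1484) = (-2257 + 4053)/(-6/(-7) + 1484) = 1796/(-6*(-⅐) + 1484) = 1796/(6/7 + 1484) = 1796/(10394/7) = 1796*(7/10394) = 6286/5197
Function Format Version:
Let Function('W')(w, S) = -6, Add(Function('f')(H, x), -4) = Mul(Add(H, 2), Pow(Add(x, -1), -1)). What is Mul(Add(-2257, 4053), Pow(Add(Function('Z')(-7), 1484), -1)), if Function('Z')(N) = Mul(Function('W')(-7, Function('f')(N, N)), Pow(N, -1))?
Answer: Rational(6286, 5197) ≈ 1.2095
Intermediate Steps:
Function('f')(H, x) = Add(4, Mul(Pow(Add(-1, x), -1), Add(2, H))) (Function('f')(H, x) = Add(4, Mul(Add(H, 2), Pow(Add(x, -1), -1))) = Add(4, Mul(Add(2, H), Pow(Add(-1, x), -1))) = Add(4, Mul(Pow(Add(-1, x), -1), Add(2, H))))
Function('Z')(N) = Mul(-6, Pow(N, -1))
Mul(Add(-2257, 4053), Pow(Add(Function('Z')(-7), 1484), -1)) = Mul(Add(-2257, 4053), Pow(Add(Mul(-6, Pow(-7, -1)), 1484), -1)) = Mul(1796, Pow(Add(Mul(-6, Rational(-1, 7)), 1484), -1)) = Mul(1796, Pow(Add(Rational(6, 7), 1484), -1)) = Mul(1796, Pow(Rational(10394, 7), -1)) = Mul(1796, Rational(7, 10394)) = Rational(6286, 5197)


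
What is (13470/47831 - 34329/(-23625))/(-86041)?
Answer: -93343769/4629855454875 ≈ -2.0161e-5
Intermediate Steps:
(13470/47831 - 34329/(-23625))/(-86041) = (13470*(1/47831) - 34329*(-1/23625))*(-1/86041) = (13470/47831 + 11443/7875)*(-1/86041) = (93343769/53809875)*(-1/86041) = -93343769/4629855454875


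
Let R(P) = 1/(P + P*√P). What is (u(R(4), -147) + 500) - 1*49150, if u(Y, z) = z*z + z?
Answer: -27188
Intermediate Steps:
R(P) = 1/(P + P^(3/2))
u(Y, z) = z + z² (u(Y, z) = z² + z = z + z²)
(u(R(4), -147) + 500) - 1*49150 = (-147*(1 - 147) + 500) - 1*49150 = (-147*(-146) + 500) - 49150 = (21462 + 500) - 49150 = 21962 - 49150 = -27188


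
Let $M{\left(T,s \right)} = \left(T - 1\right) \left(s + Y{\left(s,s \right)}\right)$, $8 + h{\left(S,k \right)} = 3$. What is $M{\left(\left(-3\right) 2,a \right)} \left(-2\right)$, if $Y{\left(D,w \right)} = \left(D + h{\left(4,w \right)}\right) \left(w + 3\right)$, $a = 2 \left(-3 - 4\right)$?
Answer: $2730$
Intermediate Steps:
$h{\left(S,k \right)} = -5$ ($h{\left(S,k \right)} = -8 + 3 = -5$)
$a = -14$ ($a = 2 \left(-7\right) = -14$)
$Y{\left(D,w \right)} = \left(-5 + D\right) \left(3 + w\right)$ ($Y{\left(D,w \right)} = \left(D - 5\right) \left(w + 3\right) = \left(-5 + D\right) \left(3 + w\right)$)
$M{\left(T,s \right)} = \left(-1 + T\right) \left(-15 + s^{2} - s\right)$ ($M{\left(T,s \right)} = \left(T - 1\right) \left(s + \left(-15 - 5 s + 3 s + s s\right)\right) = \left(-1 + T\right) \left(s + \left(-15 - 5 s + 3 s + s^{2}\right)\right) = \left(-1 + T\right) \left(s - \left(15 - s^{2} + 2 s\right)\right) = \left(-1 + T\right) \left(-15 + s^{2} - s\right)$)
$M{\left(\left(-3\right) 2,a \right)} \left(-2\right) = \left(15 - 14 - \left(-14\right)^{2} - 15 \left(\left(-3\right) 2\right) + \left(-3\right) 2 \left(-14\right)^{2} - \left(-3\right) 2 \left(-14\right)\right) \left(-2\right) = \left(15 - 14 - 196 - -90 - 1176 - \left(-6\right) \left(-14\right)\right) \left(-2\right) = \left(15 - 14 - 196 + 90 - 1176 - 84\right) \left(-2\right) = \left(-1365\right) \left(-2\right) = 2730$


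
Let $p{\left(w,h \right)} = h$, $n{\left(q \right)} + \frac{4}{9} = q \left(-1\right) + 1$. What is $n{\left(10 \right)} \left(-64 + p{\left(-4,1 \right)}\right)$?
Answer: $595$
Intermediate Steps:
$n{\left(q \right)} = \frac{5}{9} - q$ ($n{\left(q \right)} = - \frac{4}{9} + \left(q \left(-1\right) + 1\right) = - \frac{4}{9} - \left(-1 + q\right) = \frac{5}{9} - q$)
$n{\left(10 \right)} \left(-64 + p{\left(-4,1 \right)}\right) = \left(\frac{5}{9} - 10\right) \left(-64 + 1\right) = \left(\frac{5}{9} - 10\right) \left(-63\right) = \left(- \frac{85}{9}\right) \left(-63\right) = 595$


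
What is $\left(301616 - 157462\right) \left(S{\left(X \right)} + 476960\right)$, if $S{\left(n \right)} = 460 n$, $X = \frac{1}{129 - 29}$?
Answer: $\frac{343781774742}{5} \approx 6.8756 \cdot 10^{10}$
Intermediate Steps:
$X = \frac{1}{100}$ ($X = \frac{1}{129 - 29} = \frac{1}{100} \approx 0.01$)
$\left(301616 - 157462\right) \left(S{\left(X \right)} + 476960\right) = \left(301616 - 157462\right) \left(460 \cdot \frac{1}{100} + 476960\right) = 144154 \left(\frac{23}{5} + 476960\right) = 144154 \cdot \frac{2384823}{5} = \frac{343781774742}{5}$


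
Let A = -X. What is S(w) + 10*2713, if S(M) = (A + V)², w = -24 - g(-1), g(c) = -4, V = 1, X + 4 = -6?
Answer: 27251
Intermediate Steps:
X = -10 (X = -4 - 6 = -10)
A = 10 (A = -1*(-10) = 10)
w = -20 (w = -24 - 1*(-4) = -24 + 4 = -20)
S(M) = 121 (S(M) = (10 + 1)² = 11² = 121)
S(w) + 10*2713 = 121 + 10*2713 = 121 + 27130 = 27251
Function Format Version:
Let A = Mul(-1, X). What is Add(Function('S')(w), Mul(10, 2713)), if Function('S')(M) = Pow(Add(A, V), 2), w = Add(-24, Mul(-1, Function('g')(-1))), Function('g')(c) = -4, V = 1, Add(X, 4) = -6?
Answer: 27251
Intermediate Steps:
X = -10 (X = Add(-4, -6) = -10)
A = 10 (A = Mul(-1, -10) = 10)
w = -20 (w = Add(-24, Mul(-1, -4)) = Add(-24, 4) = -20)
Function('S')(M) = 121 (Function('S')(M) = Pow(Add(10, 1), 2) = Pow(11, 2) = 121)
Add(Function('S')(w), Mul(10, 2713)) = Add(121, Mul(10, 2713)) = Add(121, 27130) = 27251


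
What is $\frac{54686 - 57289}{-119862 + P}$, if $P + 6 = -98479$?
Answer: $\frac{2603}{218347} \approx 0.011921$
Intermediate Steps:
$P = -98485$ ($P = -6 - 98479 = -98485$)
$\frac{54686 - 57289}{-119862 + P} = \frac{54686 - 57289}{-119862 - 98485} = - \frac{2603}{-218347} = \left(-2603\right) \left(- \frac{1}{218347}\right) = \frac{2603}{218347}$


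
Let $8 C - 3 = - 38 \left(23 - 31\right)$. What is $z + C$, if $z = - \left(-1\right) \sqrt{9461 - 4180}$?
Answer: $\frac{307}{8} + \sqrt{5281} \approx 111.05$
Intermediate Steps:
$C = \frac{307}{8}$ ($C = \frac{3}{8} + \frac{\left(-38\right) \left(23 - 31\right)}{8} = \frac{3}{8} + \frac{\left(-38\right) \left(-8\right)}{8} = \frac{3}{8} + \frac{1}{8} \cdot 304 = \frac{3}{8} + 38 = \frac{307}{8} \approx 38.375$)
$z = \sqrt{5281}$ ($z = - \left(-1\right) \sqrt{5281} = \sqrt{5281} \approx 72.671$)
$z + C = \sqrt{5281} + \frac{307}{8} = \frac{307}{8} + \sqrt{5281}$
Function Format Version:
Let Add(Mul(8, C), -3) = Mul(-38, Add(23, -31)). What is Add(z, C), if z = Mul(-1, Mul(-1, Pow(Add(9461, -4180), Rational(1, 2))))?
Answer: Add(Rational(307, 8), Pow(5281, Rational(1, 2))) ≈ 111.05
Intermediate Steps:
C = Rational(307, 8) (C = Add(Rational(3, 8), Mul(Rational(1, 8), Mul(-38, Add(23, -31)))) = Add(Rational(3, 8), Mul(Rational(1, 8), Mul(-38, -8))) = Add(Rational(3, 8), Mul(Rational(1, 8), 304)) = Add(Rational(3, 8), 38) = Rational(307, 8) ≈ 38.375)
z = Pow(5281, Rational(1, 2)) (z = Mul(-1, Mul(-1, Pow(5281, Rational(1, 2)))) = Pow(5281, Rational(1, 2)) ≈ 72.671)
Add(z, C) = Add(Pow(5281, Rational(1, 2)), Rational(307, 8)) = Add(Rational(307, 8), Pow(5281, Rational(1, 2)))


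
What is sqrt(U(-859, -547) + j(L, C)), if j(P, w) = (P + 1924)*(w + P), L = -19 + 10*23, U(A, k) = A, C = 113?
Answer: sqrt(690881) ≈ 831.19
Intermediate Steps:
L = 211 (L = -19 + 230 = 211)
j(P, w) = (1924 + P)*(P + w)
sqrt(U(-859, -547) + j(L, C)) = sqrt(-859 + (211**2 + 1924*211 + 1924*113 + 211*113)) = sqrt(-859 + (44521 + 405964 + 217412 + 23843)) = sqrt(-859 + 691740) = sqrt(690881)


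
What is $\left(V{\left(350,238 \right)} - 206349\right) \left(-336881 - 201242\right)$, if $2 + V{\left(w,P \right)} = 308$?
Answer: $110876477289$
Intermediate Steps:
$V{\left(w,P \right)} = 306$ ($V{\left(w,P \right)} = -2 + 308 = 306$)
$\left(V{\left(350,238 \right)} - 206349\right) \left(-336881 - 201242\right) = \left(306 - 206349\right) \left(-336881 - 201242\right) = \left(306 - 206349\right) \left(-538123\right) = \left(-206043\right) \left(-538123\right) = 110876477289$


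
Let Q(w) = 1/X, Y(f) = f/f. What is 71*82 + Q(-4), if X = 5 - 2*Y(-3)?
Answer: 17467/3 ≈ 5822.3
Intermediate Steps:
Y(f) = 1
X = 3 (X = 5 - 2*1 = 5 - 2 = 3)
Q(w) = ⅓ (Q(w) = 1/3 = ⅓)
71*82 + Q(-4) = 71*82 + ⅓ = 5822 + ⅓ = 17467/3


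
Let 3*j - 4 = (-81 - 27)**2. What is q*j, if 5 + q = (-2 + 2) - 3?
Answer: -93344/3 ≈ -31115.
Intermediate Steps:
j = 11668/3 (j = 4/3 + (-81 - 27)**2/3 = 4/3 + (1/3)*(-108)**2 = 4/3 + (1/3)*11664 = 4/3 + 3888 = 11668/3 ≈ 3889.3)
q = -8 (q = -5 + ((-2 + 2) - 3) = -5 + (0 - 3) = -5 - 3 = -8)
q*j = -8*11668/3 = -93344/3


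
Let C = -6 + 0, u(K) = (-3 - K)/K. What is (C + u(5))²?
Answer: 1444/25 ≈ 57.760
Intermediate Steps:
u(K) = (-3 - K)/K
C = -6
(C + u(5))² = (-6 + (-3 - 1*5)/5)² = (-6 + (-3 - 5)/5)² = (-6 + (⅕)*(-8))² = (-6 - 8/5)² = (-38/5)² = 1444/25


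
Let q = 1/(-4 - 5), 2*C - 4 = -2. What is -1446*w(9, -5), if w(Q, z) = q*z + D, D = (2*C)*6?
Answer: -54466/3 ≈ -18155.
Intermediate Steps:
C = 1 (C = 2 + (½)*(-2) = 2 - 1 = 1)
q = -⅑ (q = 1/(-9) = -⅑ ≈ -0.11111)
D = 12 (D = (2*1)*6 = 2*6 = 12)
w(Q, z) = 12 - z/9 (w(Q, z) = -z/9 + 12 = 12 - z/9)
-1446*w(9, -5) = -1446*(12 - ⅑*(-5)) = -1446*(12 + 5/9) = -1446*113/9 = -54466/3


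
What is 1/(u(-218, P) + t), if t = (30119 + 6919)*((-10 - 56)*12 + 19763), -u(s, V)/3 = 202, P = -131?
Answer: 1/702647292 ≈ 1.4232e-9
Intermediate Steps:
u(s, V) = -606 (u(s, V) = -3*202 = -606)
t = 702647898 (t = 37038*(-66*12 + 19763) = 37038*(-792 + 19763) = 37038*18971 = 702647898)
1/(u(-218, P) + t) = 1/(-606 + 702647898) = 1/702647292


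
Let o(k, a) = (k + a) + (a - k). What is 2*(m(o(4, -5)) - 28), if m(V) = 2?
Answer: -52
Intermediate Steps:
o(k, a) = 2*a (o(k, a) = (a + k) + (a - k) = 2*a)
2*(m(o(4, -5)) - 28) = 2*(2 - 28) = 2*(-26) = -52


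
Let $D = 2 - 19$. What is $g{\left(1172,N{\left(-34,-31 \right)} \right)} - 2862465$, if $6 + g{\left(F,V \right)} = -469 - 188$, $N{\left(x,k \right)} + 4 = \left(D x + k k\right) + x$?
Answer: $-2863128$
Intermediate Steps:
$D = -17$ ($D = 2 - 19 = -17$)
$N{\left(x,k \right)} = -4 + k^{2} - 16 x$ ($N{\left(x,k \right)} = -4 + \left(\left(- 17 x + k k\right) + x\right) = -4 + \left(\left(- 17 x + k^{2}\right) + x\right) = -4 + \left(\left(k^{2} - 17 x\right) + x\right) = -4 + \left(k^{2} - 16 x\right) = -4 + k^{2} - 16 x$)
$g{\left(F,V \right)} = -663$ ($g{\left(F,V \right)} = -6 - 657 = -663$)
$g{\left(1172,N{\left(-34,-31 \right)} \right)} - 2862465 = -663 - 2862465 = -2863128$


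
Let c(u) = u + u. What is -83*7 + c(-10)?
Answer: -601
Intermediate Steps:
c(u) = 2*u
-83*7 + c(-10) = -83*7 + 2*(-10) = -581 - 20 = -601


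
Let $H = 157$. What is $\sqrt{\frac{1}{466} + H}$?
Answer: $\frac{\sqrt{34093958}}{466} \approx 12.53$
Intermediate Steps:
$\sqrt{\frac{1}{466} + H} = \sqrt{\frac{1}{466} + 157} = \sqrt{\frac{73163}{466}} = \frac{\sqrt{34093958}}{466}$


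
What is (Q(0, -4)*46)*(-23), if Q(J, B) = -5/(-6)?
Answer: -2645/3 ≈ -881.67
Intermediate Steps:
Q(J, B) = 5/6 (Q(J, B) = -5*(-1/6) = 5/6)
(Q(0, -4)*46)*(-23) = ((5/6)*46)*(-23) = (115/3)*(-23) = -2645/3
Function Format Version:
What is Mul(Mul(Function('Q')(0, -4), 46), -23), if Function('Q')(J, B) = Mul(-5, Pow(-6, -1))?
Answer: Rational(-2645, 3) ≈ -881.67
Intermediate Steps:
Function('Q')(J, B) = Rational(5, 6) (Function('Q')(J, B) = Mul(-5, Rational(-1, 6)) = Rational(5, 6))
Mul(Mul(Function('Q')(0, -4), 46), -23) = Mul(Mul(Rational(5, 6), 46), -23) = Mul(Rational(115, 3), -23) = Rational(-2645, 3)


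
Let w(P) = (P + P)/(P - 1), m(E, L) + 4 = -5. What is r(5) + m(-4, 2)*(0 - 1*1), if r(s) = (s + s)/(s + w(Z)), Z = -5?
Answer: 21/2 ≈ 10.500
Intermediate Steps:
m(E, L) = -9 (m(E, L) = -4 - 5 = -9)
w(P) = 2*P/(-1 + P) (w(P) = (2*P)/(-1 + P) = 2*P/(-1 + P))
r(s) = 2*s/(5/3 + s) (r(s) = (s + s)/(s + 2*(-5)/(-1 - 5)) = (2*s)/(s + 2*(-5)/(-6)) = (2*s)/(s + 2*(-5)*(-1/6)) = (2*s)/(s + 5/3) = (2*s)/(5/3 + s) = 2*s/(5/3 + s))
r(5) + m(-4, 2)*(0 - 1*1) = 6*5/(5 + 3*5) - 9*(0 - 1*1) = 6*5/(5 + 15) - 9*(0 - 1) = 6*5/20 - 9*(-1) = 6*5*(1/20) + 9 = 3/2 + 9 = 21/2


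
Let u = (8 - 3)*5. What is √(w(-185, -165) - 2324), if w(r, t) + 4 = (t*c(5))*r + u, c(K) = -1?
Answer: 2*I*√8207 ≈ 181.19*I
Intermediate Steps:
u = 25 (u = 5*5 = 25)
w(r, t) = 21 - r*t (w(r, t) = -4 + ((t*(-1))*r + 25) = -4 + ((-t)*r + 25) = -4 + (-r*t + 25) = -4 + (25 - r*t) = 21 - r*t)
√(w(-185, -165) - 2324) = √((21 - 1*(-185)*(-165)) - 2324) = √((21 - 30525) - 2324) = √(-30504 - 2324) = √(-32828) = 2*I*√8207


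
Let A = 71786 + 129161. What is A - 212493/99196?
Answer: 19932926119/99196 ≈ 2.0094e+5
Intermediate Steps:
A = 200947
A - 212493/99196 = 200947 - 212493/99196 = 19932926119/99196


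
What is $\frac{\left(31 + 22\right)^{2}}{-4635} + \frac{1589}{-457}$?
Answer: $- \frac{8648728}{2118195} \approx -4.0831$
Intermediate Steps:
$\frac{\left(31 + 22\right)^{2}}{-4635} + \frac{1589}{-457} = 53^{2} \left(- \frac{1}{4635}\right) + 1589 \left(- \frac{1}{457}\right) = 2809 \left(- \frac{1}{4635}\right) - \frac{1589}{457} = - \frac{2809}{4635} - \frac{1589}{457} = - \frac{8648728}{2118195}$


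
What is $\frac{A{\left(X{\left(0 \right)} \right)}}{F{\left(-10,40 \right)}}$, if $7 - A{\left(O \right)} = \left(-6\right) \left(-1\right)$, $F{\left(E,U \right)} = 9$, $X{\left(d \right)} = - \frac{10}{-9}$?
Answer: $\frac{1}{9} \approx 0.11111$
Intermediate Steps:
$X{\left(d \right)} = \frac{10}{9}$ ($X{\left(d \right)} = \left(-10\right) \left(- \frac{1}{9}\right) = \frac{10}{9}$)
$A{\left(O \right)} = 1$ ($A{\left(O \right)} = 7 - \left(-6\right) \left(-1\right) = 7 - 6 = 1$)
$\frac{A{\left(X{\left(0 \right)} \right)}}{F{\left(-10,40 \right)}} = 1 \cdot \frac{1}{9} = \frac{1}{9}$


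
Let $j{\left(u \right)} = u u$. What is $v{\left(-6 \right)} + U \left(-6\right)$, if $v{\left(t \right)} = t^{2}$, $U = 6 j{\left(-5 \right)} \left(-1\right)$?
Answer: $936$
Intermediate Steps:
$j{\left(u \right)} = u^{2}$
$U = -150$ ($U = 6 \left(-5\right)^{2} \left(-1\right) = 6 \cdot 25 \left(-1\right) = 150 \left(-1\right) = -150$)
$v{\left(-6 \right)} + U \left(-6\right) = \left(-6\right)^{2} - -900 = 36 + 900 = 936$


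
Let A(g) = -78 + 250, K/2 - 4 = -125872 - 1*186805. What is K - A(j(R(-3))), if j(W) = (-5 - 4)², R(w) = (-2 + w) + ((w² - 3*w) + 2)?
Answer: -625518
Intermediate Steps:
R(w) = w² - 2*w (R(w) = (-2 + w) + (2 + w² - 3*w) = w² - 2*w)
K = -625346 (K = 8 + 2*(-125872 - 1*186805) = 8 + 2*(-125872 - 186805) = 8 + 2*(-312677) = 8 - 625354 = -625346)
j(W) = 81 (j(W) = (-9)² = 81)
A(g) = 172
K - A(j(R(-3))) = -625346 - 1*172 = -625346 - 172 = -625518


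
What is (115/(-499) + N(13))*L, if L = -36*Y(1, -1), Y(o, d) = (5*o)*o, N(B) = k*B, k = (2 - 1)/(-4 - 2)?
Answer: 215310/499 ≈ 431.48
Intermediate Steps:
k = -⅙ (k = 1/(-6) = 1*(-⅙) = -⅙ ≈ -0.16667)
N(B) = -B/6
Y(o, d) = 5*o²
L = -180 (L = -180*1² = -180 ≈ -180.00)
(115/(-499) + N(13))*L = (115/(-499) - ⅙*13)*(-180) = (115*(-1/499) - 13/6)*(-180) = (-115/499 - 13/6)*(-180) = -7177/2994*(-180) = 215310/499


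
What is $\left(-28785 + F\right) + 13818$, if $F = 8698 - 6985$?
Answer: $-13254$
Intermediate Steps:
$F = 1713$
$\left(-28785 + F\right) + 13818 = \left(-28785 + 1713\right) + 13818 = -27072 + 13818 = -13254$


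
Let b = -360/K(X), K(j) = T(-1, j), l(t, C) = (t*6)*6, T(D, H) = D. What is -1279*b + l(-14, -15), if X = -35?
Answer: -460944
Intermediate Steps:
l(t, C) = 36*t (l(t, C) = (6*t)*6 = 36*t)
K(j) = -1
b = 360 (b = -360/(-1) = -360*(-1) = 360)
-1279*b + l(-14, -15) = -1279*360 + 36*(-14) = -460440 - 504 = -460944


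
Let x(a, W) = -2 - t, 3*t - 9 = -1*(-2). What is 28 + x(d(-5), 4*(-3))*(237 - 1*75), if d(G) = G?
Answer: -890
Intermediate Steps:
t = 11/3 (t = 3 + (-1*(-2))/3 = 3 + (1/3)*2 = 3 + 2/3 = 11/3 ≈ 3.6667)
x(a, W) = -17/3 (x(a, W) = -2 - 1*11/3 = -2 - 11/3 = -17/3)
28 + x(d(-5), 4*(-3))*(237 - 1*75) = 28 - 17*(237 - 1*75)/3 = 28 - 17*(237 - 75)/3 = 28 - 17/3*162 = 28 - 918 = -890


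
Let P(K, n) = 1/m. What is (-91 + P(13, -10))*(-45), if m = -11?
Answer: 45090/11 ≈ 4099.1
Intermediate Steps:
P(K, n) = -1/11 (P(K, n) = 1/(-11) = -1/11)
(-91 + P(13, -10))*(-45) = (-91 - 1/11)*(-45) = -1002/11*(-45) = 45090/11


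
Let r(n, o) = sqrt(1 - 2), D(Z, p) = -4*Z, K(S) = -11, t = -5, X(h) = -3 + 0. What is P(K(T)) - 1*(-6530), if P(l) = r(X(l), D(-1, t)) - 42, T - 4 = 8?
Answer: 6488 + I ≈ 6488.0 + 1.0*I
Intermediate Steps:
X(h) = -3
T = 12 (T = 4 + 8 = 12)
r(n, o) = I (r(n, o) = sqrt(-1) = I)
P(l) = -42 + I (P(l) = I - 42 = -42 + I)
P(K(T)) - 1*(-6530) = (-42 + I) - 1*(-6530) = (-42 + I) + 6530 = 6488 + I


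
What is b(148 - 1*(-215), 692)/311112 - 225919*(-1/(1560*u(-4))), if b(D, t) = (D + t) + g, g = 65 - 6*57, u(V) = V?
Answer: -2928385717/80889120 ≈ -36.202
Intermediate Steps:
g = -277 (g = 65 - 1*342 = 65 - 342 = -277)
b(D, t) = -277 + D + t (b(D, t) = (D + t) - 277 = -277 + D + t)
b(148 - 1*(-215), 692)/311112 - 225919*(-1/(1560*u(-4))) = (-277 + (148 - 1*(-215)) + 692)/311112 - 225919/(-26*(-4)*60) = (-277 + (148 + 215) + 692)*(1/311112) - 225919/(104*60) = (-277 + 363 + 692)*(1/311112) - 225919/6240 = 778*(1/311112) - 225919*1/6240 = 389/155556 - 225919/6240 = -2928385717/80889120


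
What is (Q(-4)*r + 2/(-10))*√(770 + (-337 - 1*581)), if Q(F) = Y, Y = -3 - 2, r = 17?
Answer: -852*I*√37/5 ≈ -1036.5*I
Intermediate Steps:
Y = -5
Q(F) = -5
(Q(-4)*r + 2/(-10))*√(770 + (-337 - 1*581)) = (-5*17 + 2/(-10))*√(770 + (-337 - 1*581)) = (-85 + 2*(-⅒))*√(770 + (-337 - 581)) = (-85 - ⅕)*√(770 - 918) = -852*I*√37/5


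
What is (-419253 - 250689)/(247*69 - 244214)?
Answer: 95706/32453 ≈ 2.9491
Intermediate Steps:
(-419253 - 250689)/(247*69 - 244214) = -669942/(17043 - 244214) = -669942/(-227171) = -669942*(-1/227171) = 95706/32453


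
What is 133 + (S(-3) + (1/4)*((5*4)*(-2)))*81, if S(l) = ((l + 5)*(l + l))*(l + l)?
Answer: 5155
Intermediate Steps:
S(l) = 4*l**2*(5 + l) (S(l) = ((5 + l)*(2*l))*(2*l) = (2*l*(5 + l))*(2*l) = 4*l**2*(5 + l))
133 + (S(-3) + (1/4)*((5*4)*(-2)))*81 = 133 + (4*(-3)**2*(5 - 3) + (1/4)*((5*4)*(-2)))*81 = 133 + (4*9*2 + (1*(1/4))*(20*(-2)))*81 = 133 + (72 + (1/4)*(-40))*81 = 133 + (72 - 10)*81 = 133 + 62*81 = 133 + 5022 = 5155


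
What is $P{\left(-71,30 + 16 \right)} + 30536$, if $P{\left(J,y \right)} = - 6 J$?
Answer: $30962$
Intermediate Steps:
$P{\left(-71,30 + 16 \right)} + 30536 = \left(-6\right) \left(-71\right) + 30536 = 426 + 30536 = 30962$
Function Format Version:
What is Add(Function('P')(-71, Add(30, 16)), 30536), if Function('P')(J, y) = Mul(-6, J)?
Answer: 30962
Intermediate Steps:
Add(Function('P')(-71, Add(30, 16)), 30536) = Add(Mul(-6, -71), 30536) = Add(426, 30536) = 30962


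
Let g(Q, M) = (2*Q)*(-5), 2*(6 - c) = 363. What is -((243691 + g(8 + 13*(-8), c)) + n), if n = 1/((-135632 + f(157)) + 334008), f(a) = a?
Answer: -48571296984/198533 ≈ -2.4465e+5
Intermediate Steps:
c = -351/2 (c = 6 - 1/2*363 = 6 - 363/2 = -351/2 ≈ -175.50)
g(Q, M) = -10*Q
n = 1/198533 (n = 1/((-135632 + 157) + 334008) = 1/(-135475 + 334008) = 1/198533 ≈ 5.0369e-6)
-((243691 + g(8 + 13*(-8), c)) + n) = -((243691 - 10*(8 + 13*(-8))) + 1/198533) = -((243691 - 10*(8 - 104)) + 1/198533) = -((243691 - 10*(-96)) + 1/198533) = -((243691 + 960) + 1/198533) = -(244651 + 1/198533) = -1*48571296984/198533 = -48571296984/198533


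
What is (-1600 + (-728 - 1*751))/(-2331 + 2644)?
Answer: -3079/313 ≈ -9.8371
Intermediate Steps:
(-1600 + (-728 - 1*751))/(-2331 + 2644) = (-1600 + (-728 - 751))/313 = (-1600 - 1479)*(1/313) = -3079*1/313 = -3079/313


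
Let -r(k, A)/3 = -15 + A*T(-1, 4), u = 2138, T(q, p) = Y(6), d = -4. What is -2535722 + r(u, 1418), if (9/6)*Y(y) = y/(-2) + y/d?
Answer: -2522915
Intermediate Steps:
Y(y) = -y/2 (Y(y) = 2*(y/(-2) + y/(-4))/3 = 2*(y*(-½) + y*(-¼))/3 = 2*(-y/2 - y/4)/3 = 2*(-3*y/4)/3 = -y/2)
T(q, p) = -3 (T(q, p) = -½*6 = -3)
r(k, A) = 45 + 9*A (r(k, A) = -3*(-15 + A*(-3)) = -3*(-15 - 3*A) = 45 + 9*A)
-2535722 + r(u, 1418) = -2535722 + (45 + 9*1418) = -2535722 + (45 + 12762) = -2535722 + 12807 = -2522915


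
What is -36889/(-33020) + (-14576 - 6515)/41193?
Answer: 35788859/59138820 ≈ 0.60517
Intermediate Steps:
-36889/(-33020) + (-14576 - 6515)/41193 = -36889*(-1/33020) - 21091*1/41193 = 36889/33020 - 917/1791 = 35788859/59138820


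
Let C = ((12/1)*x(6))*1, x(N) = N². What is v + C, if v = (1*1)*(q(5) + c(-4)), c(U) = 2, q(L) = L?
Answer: 439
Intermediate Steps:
C = 432 (C = ((12/1)*6²)*1 = ((12*1)*36)*1 = (12*36)*1 = 432*1 = 432)
v = 7 (v = (1*1)*(5 + 2) = 1*7 = 7)
v + C = 7 + 432 = 439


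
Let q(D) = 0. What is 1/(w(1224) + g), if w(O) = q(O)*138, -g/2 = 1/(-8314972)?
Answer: 4157486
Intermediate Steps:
g = 1/4157486 (g = -2/(-8314972) = -2*(-1/8314972) = 1/4157486 ≈ 2.4053e-7)
w(O) = 0 (w(O) = 0*138 = 0)
1/(w(1224) + g) = 1/(0 + 1/4157486) = 1/(1/4157486) = 4157486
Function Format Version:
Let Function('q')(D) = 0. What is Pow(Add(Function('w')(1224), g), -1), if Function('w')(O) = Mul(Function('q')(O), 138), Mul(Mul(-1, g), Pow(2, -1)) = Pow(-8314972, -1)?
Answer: 4157486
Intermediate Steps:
g = Rational(1, 4157486) (g = Mul(-2, Pow(-8314972, -1)) = Mul(-2, Rational(-1, 8314972)) = Rational(1, 4157486) ≈ 2.4053e-7)
Function('w')(O) = 0 (Function('w')(O) = Mul(0, 138) = 0)
Pow(Add(Function('w')(1224), g), -1) = Pow(Add(0, Rational(1, 4157486)), -1) = Pow(Rational(1, 4157486), -1) = 4157486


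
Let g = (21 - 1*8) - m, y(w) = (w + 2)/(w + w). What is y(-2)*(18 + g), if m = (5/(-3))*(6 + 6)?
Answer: 0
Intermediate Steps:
y(w) = (2 + w)/(2*w) (y(w) = (2 + w)/((2*w)) = (2 + w)*(1/(2*w)) = (2 + w)/(2*w))
m = -20 (m = (5*(-1/3))*12 = -5/3*12 = -20)
g = 33 (g = (21 - 1*8) - 1*(-20) = (21 - 8) + 20 = 13 + 20 = 33)
y(-2)*(18 + g) = ((1/2)*(2 - 2)/(-2))*(18 + 33) = ((1/2)*(-1/2)*0)*51 = 0*51 = 0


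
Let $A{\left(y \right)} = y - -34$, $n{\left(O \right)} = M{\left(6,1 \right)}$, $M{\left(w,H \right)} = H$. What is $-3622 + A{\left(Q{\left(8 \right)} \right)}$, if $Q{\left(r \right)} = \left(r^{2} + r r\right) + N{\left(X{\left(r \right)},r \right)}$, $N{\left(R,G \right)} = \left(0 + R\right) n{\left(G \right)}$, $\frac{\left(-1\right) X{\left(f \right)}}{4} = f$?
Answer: $-3492$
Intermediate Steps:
$n{\left(O \right)} = 1$
$X{\left(f \right)} = - 4 f$
$N{\left(R,G \right)} = R$ ($N{\left(R,G \right)} = \left(0 + R\right) 1 = R 1 = R$)
$Q{\left(r \right)} = - 4 r + 2 r^{2}$ ($Q{\left(r \right)} = \left(r^{2} + r r\right) - 4 r = \left(r^{2} + r^{2}\right) - 4 r = 2 r^{2} - 4 r = - 4 r + 2 r^{2}$)
$A{\left(y \right)} = 34 + y$ ($A{\left(y \right)} = y + 34 = 34 + y$)
$-3622 + A{\left(Q{\left(8 \right)} \right)} = -3622 + \left(34 + 2 \cdot 8 \left(-2 + 8\right)\right) = -3622 + \left(34 + 2 \cdot 8 \cdot 6\right) = -3622 + \left(34 + 96\right) = -3622 + 130 = -3492$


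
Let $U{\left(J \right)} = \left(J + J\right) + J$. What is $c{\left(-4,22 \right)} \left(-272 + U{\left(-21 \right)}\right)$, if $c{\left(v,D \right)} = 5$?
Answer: $-1675$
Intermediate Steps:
$U{\left(J \right)} = 3 J$ ($U{\left(J \right)} = 2 J + J = 3 J$)
$c{\left(-4,22 \right)} \left(-272 + U{\left(-21 \right)}\right) = 5 \left(-272 + 3 \left(-21\right)\right) = 5 \left(-272 - 63\right) = 5 \left(-335\right) = -1675$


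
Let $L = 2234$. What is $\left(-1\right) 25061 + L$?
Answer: $-22827$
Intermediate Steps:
$\left(-1\right) 25061 + L = \left(-1\right) 25061 + 2234 = -25061 + 2234 = -22827$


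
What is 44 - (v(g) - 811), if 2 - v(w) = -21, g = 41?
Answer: 832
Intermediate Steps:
v(w) = 23 (v(w) = 2 - 1*(-21) = 2 + 21 = 23)
44 - (v(g) - 811) = 44 - (23 - 811) = 44 - 1*(-788) = 44 + 788 = 832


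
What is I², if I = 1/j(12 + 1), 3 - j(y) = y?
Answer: 1/100 ≈ 0.010000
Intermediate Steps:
j(y) = 3 - y
I = -⅒ (I = 1/(3 - (12 + 1)) = 1/(3 - 1*13) = 1/(3 - 13) = 1/(-10) = -⅒ ≈ -0.10000)
I² = (-⅒)² = 1/100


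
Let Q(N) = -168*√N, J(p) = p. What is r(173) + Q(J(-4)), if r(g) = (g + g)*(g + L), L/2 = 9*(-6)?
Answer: 22490 - 336*I ≈ 22490.0 - 336.0*I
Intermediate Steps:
L = -108 (L = 2*(9*(-6)) = 2*(-54) = -108)
r(g) = 2*g*(-108 + g) (r(g) = (g + g)*(g - 108) = (2*g)*(-108 + g) = 2*g*(-108 + g))
r(173) + Q(J(-4)) = 2*173*(-108 + 173) - 336*I = 2*173*65 - 336*I = 22490 - 336*I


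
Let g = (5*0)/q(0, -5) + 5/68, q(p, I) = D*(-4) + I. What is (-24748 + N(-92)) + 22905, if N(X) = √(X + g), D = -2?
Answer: -1843 + I*√106267/34 ≈ -1843.0 + 9.5878*I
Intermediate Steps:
q(p, I) = 8 + I (q(p, I) = -2*(-4) + I = 8 + I)
g = 5/68 (g = (5*0)/(8 - 5) + 5/68 = 0/3 + 5*(1/68) = 0*(⅓) + 5/68 = 0 + 5/68 = 5/68 ≈ 0.073529)
N(X) = √(5/68 + X) (N(X) = √(X + 5/68) = √(5/68 + X))
(-24748 + N(-92)) + 22905 = (-24748 + √(85 + 1156*(-92))/34) + 22905 = (-24748 + √(85 - 106352)/34) + 22905 = (-24748 + √(-106267)/34) + 22905 = (-24748 + (I*√106267)/34) + 22905 = (-24748 + I*√106267/34) + 22905 = -1843 + I*√106267/34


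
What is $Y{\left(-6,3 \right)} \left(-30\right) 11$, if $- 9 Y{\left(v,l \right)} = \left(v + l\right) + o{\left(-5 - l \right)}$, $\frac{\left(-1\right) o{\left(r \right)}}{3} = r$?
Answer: $770$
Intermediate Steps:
$o{\left(r \right)} = - 3 r$
$Y{\left(v,l \right)} = - \frac{5}{3} - \frac{4 l}{9} - \frac{v}{9}$ ($Y{\left(v,l \right)} = - \frac{\left(v + l\right) - 3 \left(-5 - l\right)}{9} = - \frac{\left(l + v\right) + \left(15 + 3 l\right)}{9} = - \frac{15 + v + 4 l}{9} = - \frac{5}{3} - \frac{4 l}{9} - \frac{v}{9}$)
$Y{\left(-6,3 \right)} \left(-30\right) 11 = \left(- \frac{5}{3} - \frac{4}{3} - - \frac{2}{3}\right) \left(-30\right) 11 = \left(- \frac{5}{3} - \frac{4}{3} + \frac{2}{3}\right) \left(-30\right) 11 = \left(- \frac{7}{3}\right) \left(-30\right) 11 = 70 \cdot 11 = 770$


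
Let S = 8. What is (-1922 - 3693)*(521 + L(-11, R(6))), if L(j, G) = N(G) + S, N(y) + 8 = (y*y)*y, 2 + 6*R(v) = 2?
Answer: -2925415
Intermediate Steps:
R(v) = 0 (R(v) = -⅓ + (⅙)*2 = -⅓ + ⅓ = 0)
N(y) = -8 + y³ (N(y) = -8 + (y*y)*y = -8 + y²*y = -8 + y³)
L(j, G) = G³ (L(j, G) = (-8 + G³) + 8 = G³)
(-1922 - 3693)*(521 + L(-11, R(6))) = (-1922 - 3693)*(521 + 0³) = -5615*(521 + 0) = -5615*521 = -2925415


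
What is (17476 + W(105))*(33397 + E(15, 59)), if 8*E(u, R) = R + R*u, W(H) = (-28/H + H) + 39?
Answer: 1771576088/3 ≈ 5.9053e+8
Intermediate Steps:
W(H) = 39 + H - 28/H (W(H) = (H - 28/H) + 39 = 39 + H - 28/H)
E(u, R) = R/8 + R*u/8 (E(u, R) = (R + R*u)/8 = R/8 + R*u/8)
(17476 + W(105))*(33397 + E(15, 59)) = (17476 + (39 + 105 - 28/105))*(33397 + (⅛)*59*(1 + 15)) = (17476 + (39 + 105 - 28*1/105))*(33397 + (⅛)*59*16) = (17476 + (39 + 105 - 4/15))*(33397 + 118) = (17476 + 2156/15)*33515 = (264296/15)*33515 = 1771576088/3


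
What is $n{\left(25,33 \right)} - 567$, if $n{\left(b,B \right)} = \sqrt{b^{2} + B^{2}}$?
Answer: $-567 + \sqrt{1714} \approx -525.6$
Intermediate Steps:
$n{\left(b,B \right)} = \sqrt{B^{2} + b^{2}}$
$n{\left(25,33 \right)} - 567 = \sqrt{33^{2} + 25^{2}} - 567 = \sqrt{1089 + 625} - 567 = \sqrt{1714} - 567 = -567 + \sqrt{1714}$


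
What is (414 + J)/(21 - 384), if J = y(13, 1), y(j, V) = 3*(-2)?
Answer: -136/121 ≈ -1.1240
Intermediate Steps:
y(j, V) = -6
J = -6
(414 + J)/(21 - 384) = (414 - 6)/(21 - 384) = 408/(-363) = 408*(-1/363) = -136/121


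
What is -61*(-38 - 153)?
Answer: 11651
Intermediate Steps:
-61*(-38 - 153) = -61*(-191) = 11651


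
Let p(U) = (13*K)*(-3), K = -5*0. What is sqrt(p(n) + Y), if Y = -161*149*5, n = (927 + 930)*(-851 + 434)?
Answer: I*sqrt(119945) ≈ 346.33*I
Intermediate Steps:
n = -774369 (n = 1857*(-417) = -774369)
Y = -119945 (Y = -23989*5 = -119945)
K = 0
p(U) = 0 (p(U) = (13*0)*(-3) = 0*(-3) = 0)
sqrt(p(n) + Y) = sqrt(0 - 119945) = sqrt(-119945) = I*sqrt(119945)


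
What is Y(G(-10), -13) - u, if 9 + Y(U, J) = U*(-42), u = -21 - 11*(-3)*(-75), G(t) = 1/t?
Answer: 12456/5 ≈ 2491.2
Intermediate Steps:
u = -2496 (u = -21 + 33*(-75) = -21 - 2475 = -2496)
Y(U, J) = -9 - 42*U (Y(U, J) = -9 + U*(-42) = -9 - 42*U)
Y(G(-10), -13) - u = (-9 - 42/(-10)) - 1*(-2496) = (-9 - 42*(-⅒)) + 2496 = (-9 + 21/5) + 2496 = -24/5 + 2496 = 12456/5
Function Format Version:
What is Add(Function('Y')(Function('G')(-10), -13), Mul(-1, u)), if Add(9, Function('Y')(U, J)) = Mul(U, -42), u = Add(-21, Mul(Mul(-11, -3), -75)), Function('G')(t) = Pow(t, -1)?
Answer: Rational(12456, 5) ≈ 2491.2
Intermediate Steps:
u = -2496 (u = Add(-21, Mul(33, -75)) = Add(-21, -2475) = -2496)
Function('Y')(U, J) = Add(-9, Mul(-42, U)) (Function('Y')(U, J) = Add(-9, Mul(U, -42)) = Add(-9, Mul(-42, U)))
Add(Function('Y')(Function('G')(-10), -13), Mul(-1, u)) = Add(Add(-9, Mul(-42, Pow(-10, -1))), Mul(-1, -2496)) = Add(Add(-9, Mul(-42, Rational(-1, 10))), 2496) = Add(Add(-9, Rational(21, 5)), 2496) = Add(Rational(-24, 5), 2496) = Rational(12456, 5)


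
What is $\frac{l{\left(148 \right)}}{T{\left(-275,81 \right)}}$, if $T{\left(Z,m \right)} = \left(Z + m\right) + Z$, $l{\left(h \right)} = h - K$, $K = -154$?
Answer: $- \frac{302}{469} \approx -0.64392$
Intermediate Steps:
$l{\left(h \right)} = 154 + h$ ($l{\left(h \right)} = h - -154 = h + 154 = 154 + h$)
$T{\left(Z,m \right)} = m + 2 Z$
$\frac{l{\left(148 \right)}}{T{\left(-275,81 \right)}} = \frac{154 + 148}{81 + 2 \left(-275\right)} = \frac{302}{81 - 550} = \frac{302}{-469} = 302 \left(- \frac{1}{469}\right) = - \frac{302}{469}$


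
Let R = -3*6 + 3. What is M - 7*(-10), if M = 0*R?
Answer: 70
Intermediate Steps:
R = -15 (R = -18 + 3 = -15)
M = 0 (M = 0*(-15) = 0)
M - 7*(-10) = 0 - 7*(-10) = 0 - 1*(-70) = 0 + 70 = 70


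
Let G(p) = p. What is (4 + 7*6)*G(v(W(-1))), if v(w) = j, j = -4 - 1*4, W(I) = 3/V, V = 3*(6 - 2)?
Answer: -368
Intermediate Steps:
V = 12 (V = 3*4 = 12)
W(I) = ¼ (W(I) = 3/12 = 3*(1/12) = ¼)
j = -8 (j = -4 - 4 = -8)
v(w) = -8
(4 + 7*6)*G(v(W(-1))) = (4 + 7*6)*(-8) = (4 + 42)*(-8) = 46*(-8) = -368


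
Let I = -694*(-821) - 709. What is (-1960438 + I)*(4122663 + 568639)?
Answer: -6527350937646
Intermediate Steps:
I = 569065 (I = 569774 - 709 = 569065)
(-1960438 + I)*(4122663 + 568639) = (-1960438 + 569065)*(4122663 + 568639) = -1391373*4691302 = -6527350937646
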